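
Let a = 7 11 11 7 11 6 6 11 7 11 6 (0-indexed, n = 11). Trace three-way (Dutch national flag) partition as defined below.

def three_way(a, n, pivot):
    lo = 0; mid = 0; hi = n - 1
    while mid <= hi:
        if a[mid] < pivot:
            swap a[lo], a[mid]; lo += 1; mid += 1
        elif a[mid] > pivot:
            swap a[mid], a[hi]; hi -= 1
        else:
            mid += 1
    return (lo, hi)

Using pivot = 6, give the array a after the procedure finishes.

lo=0 mid=0 hi=10
7>6: swap(0,10), hi=9 ⇒ 6 11 11 7 11 6 6 11 7 11 7
6=6: mid=1
11>6: swap(1,9), hi=8 ⇒ 6 11 11 7 11 6 6 11 7 11 7
11>6: swap(1,8), hi=7 ⇒ 6 7 11 7 11 6 6 11 11 11 7
7>6: swap(1,7), hi=6 ⇒ 6 11 11 7 11 6 6 7 11 11 7
11>6: swap(1,6), hi=5 ⇒ 6 6 11 7 11 6 11 7 11 11 7
6=6: mid=2
11>6: swap(2,5), hi=4 ⇒ 6 6 6 7 11 11 11 7 11 11 7
6=6: mid=3
7>6: swap(3,4), hi=3 ⇒ 6 6 6 11 7 11 11 7 11 11 7
11>6: swap(3,3), hi=2 ⇒ 6 6 6 11 7 11 11 7 11 11 7
done. lo=0 hi=2; a=6 6 6 11 7 11 11 7 11 11 7

6 6 6 11 7 11 11 7 11 11 7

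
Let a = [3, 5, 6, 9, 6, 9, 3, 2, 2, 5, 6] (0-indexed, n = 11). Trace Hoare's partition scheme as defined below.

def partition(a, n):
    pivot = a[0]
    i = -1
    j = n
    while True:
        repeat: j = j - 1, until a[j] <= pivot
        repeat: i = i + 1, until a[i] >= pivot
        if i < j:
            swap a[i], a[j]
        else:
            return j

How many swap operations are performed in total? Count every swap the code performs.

pivot=3
j stops at 8 (2), i stops at 0 (3); swap ⇒ [2, 5, 6, 9, 6, 9, 3, 2, 3, 5, 6]
j stops at 7 (2), i stops at 1 (5); swap ⇒ [2, 2, 6, 9, 6, 9, 3, 5, 3, 5, 6]
j stops at 6 (3), i stops at 2 (6); swap ⇒ [2, 2, 3, 9, 6, 9, 6, 5, 3, 5, 6]
j stops at 2, i stops at 3; i≥j ⇒ return 2. a=[2, 2, 3, 9, 6, 9, 6, 5, 3, 5, 6]

3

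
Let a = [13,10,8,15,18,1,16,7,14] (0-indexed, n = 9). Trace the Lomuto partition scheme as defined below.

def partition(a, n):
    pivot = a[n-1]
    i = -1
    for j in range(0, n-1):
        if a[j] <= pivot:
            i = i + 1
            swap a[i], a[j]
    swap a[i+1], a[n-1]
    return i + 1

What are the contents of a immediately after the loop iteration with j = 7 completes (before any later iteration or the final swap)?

[13,10,8,1,7,15,16,18,14]

pivot=14, i=-1
j=0: 13≤14, i=0, swap(0,0) ⇒ [13,10,8,15,18,1,16,7,14]
j=1: 10≤14, i=1, swap(1,1) ⇒ [13,10,8,15,18,1,16,7,14]
j=2: 8≤14, i=2, swap(2,2) ⇒ [13,10,8,15,18,1,16,7,14]
j=3: 15>14, skip
j=4: 18>14, skip
j=5: 1≤14, i=3, swap(3,5) ⇒ [13,10,8,1,18,15,16,7,14]
j=6: 16>14, skip
j=7: 7≤14, i=4, swap(4,7) ⇒ [13,10,8,1,7,15,16,18,14]
(after j=7) a = [13,10,8,1,7,15,16,18,14]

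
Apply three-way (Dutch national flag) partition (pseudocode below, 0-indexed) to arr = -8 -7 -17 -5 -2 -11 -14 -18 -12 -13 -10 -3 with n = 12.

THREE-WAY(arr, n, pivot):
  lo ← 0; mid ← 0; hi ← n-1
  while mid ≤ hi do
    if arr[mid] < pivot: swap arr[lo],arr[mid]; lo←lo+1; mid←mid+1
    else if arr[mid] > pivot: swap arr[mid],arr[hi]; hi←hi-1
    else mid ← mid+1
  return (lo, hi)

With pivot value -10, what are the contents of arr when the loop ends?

pivot = -10; lo=0, mid=0, hi=11
arr[mid]=-8>-10: swap arr[0],arr[11]; hi=10 → -3 -7 -17 -5 -2 -11 -14 -18 -12 -13 -10 -8
arr[mid]=-3>-10: swap arr[0],arr[10]; hi=9 → -10 -7 -17 -5 -2 -11 -14 -18 -12 -13 -3 -8
arr[mid]=-10=-10: mid=1
arr[mid]=-7>-10: swap arr[1],arr[9]; hi=8 → -10 -13 -17 -5 -2 -11 -14 -18 -12 -7 -3 -8
arr[mid]=-13<-10: swap arr[0],arr[1]; lo=1,mid=2 → -13 -10 -17 -5 -2 -11 -14 -18 -12 -7 -3 -8
arr[mid]=-17<-10: swap arr[1],arr[2]; lo=2,mid=3 → -13 -17 -10 -5 -2 -11 -14 -18 -12 -7 -3 -8
arr[mid]=-5>-10: swap arr[3],arr[8]; hi=7 → -13 -17 -10 -12 -2 -11 -14 -18 -5 -7 -3 -8
arr[mid]=-12<-10: swap arr[2],arr[3]; lo=3,mid=4 → -13 -17 -12 -10 -2 -11 -14 -18 -5 -7 -3 -8
arr[mid]=-2>-10: swap arr[4],arr[7]; hi=6 → -13 -17 -12 -10 -18 -11 -14 -2 -5 -7 -3 -8
arr[mid]=-18<-10: swap arr[3],arr[4]; lo=4,mid=5 → -13 -17 -12 -18 -10 -11 -14 -2 -5 -7 -3 -8
arr[mid]=-11<-10: swap arr[4],arr[5]; lo=5,mid=6 → -13 -17 -12 -18 -11 -10 -14 -2 -5 -7 -3 -8
arr[mid]=-14<-10: swap arr[5],arr[6]; lo=6,mid=7 → -13 -17 -12 -18 -11 -14 -10 -2 -5 -7 -3 -8
end: lo=6, hi=6; arr = -13 -17 -12 -18 -11 -14 -10 -2 -5 -7 -3 -8

-13 -17 -12 -18 -11 -14 -10 -2 -5 -7 -3 -8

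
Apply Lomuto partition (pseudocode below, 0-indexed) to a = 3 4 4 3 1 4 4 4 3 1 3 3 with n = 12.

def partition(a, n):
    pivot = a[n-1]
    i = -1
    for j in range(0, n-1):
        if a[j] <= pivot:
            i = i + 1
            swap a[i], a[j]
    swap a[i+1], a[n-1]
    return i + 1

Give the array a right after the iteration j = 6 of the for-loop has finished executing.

pivot = a[11] = 3; i = -1
j=0: a[0]=3 ≤ 3 → i=0, swap a[0],a[0] (no change) → 3 4 4 3 1 4 4 4 3 1 3 3
j=1: a[1]=4 > 3 → no swap
j=2: a[2]=4 > 3 → no swap
j=3: a[3]=3 ≤ 3 → i=1, swap a[1],a[3] → 3 3 4 4 1 4 4 4 3 1 3 3
j=4: a[4]=1 ≤ 3 → i=2, swap a[2],a[4] → 3 3 1 4 4 4 4 4 3 1 3 3
j=5: a[5]=4 > 3 → no swap
j=6: a[6]=4 > 3 → no swap
(after j=6) a = 3 3 1 4 4 4 4 4 3 1 3 3

3 3 1 4 4 4 4 4 3 1 3 3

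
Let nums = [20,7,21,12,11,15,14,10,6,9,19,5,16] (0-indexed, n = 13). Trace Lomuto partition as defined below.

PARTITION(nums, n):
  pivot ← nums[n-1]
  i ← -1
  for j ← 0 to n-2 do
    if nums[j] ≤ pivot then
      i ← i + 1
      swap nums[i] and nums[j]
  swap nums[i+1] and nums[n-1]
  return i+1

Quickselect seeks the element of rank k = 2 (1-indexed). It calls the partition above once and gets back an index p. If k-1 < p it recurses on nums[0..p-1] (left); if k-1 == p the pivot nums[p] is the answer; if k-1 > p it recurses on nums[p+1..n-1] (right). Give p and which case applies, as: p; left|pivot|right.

pivot = nums[12] = 16; i = -1
j=0: nums[0]=20 > 16 → no swap
j=1: nums[1]=7 ≤ 16 → i=0, swap nums[0],nums[1] → [7,20,21,12,11,15,14,10,6,9,19,5,16]
j=2: nums[2]=21 > 16 → no swap
j=3: nums[3]=12 ≤ 16 → i=1, swap nums[1],nums[3] → [7,12,21,20,11,15,14,10,6,9,19,5,16]
j=4: nums[4]=11 ≤ 16 → i=2, swap nums[2],nums[4] → [7,12,11,20,21,15,14,10,6,9,19,5,16]
j=5: nums[5]=15 ≤ 16 → i=3, swap nums[3],nums[5] → [7,12,11,15,21,20,14,10,6,9,19,5,16]
j=6: nums[6]=14 ≤ 16 → i=4, swap nums[4],nums[6] → [7,12,11,15,14,20,21,10,6,9,19,5,16]
j=7: nums[7]=10 ≤ 16 → i=5, swap nums[5],nums[7] → [7,12,11,15,14,10,21,20,6,9,19,5,16]
j=8: nums[8]=6 ≤ 16 → i=6, swap nums[6],nums[8] → [7,12,11,15,14,10,6,20,21,9,19,5,16]
j=9: nums[9]=9 ≤ 16 → i=7, swap nums[7],nums[9] → [7,12,11,15,14,10,6,9,21,20,19,5,16]
j=10: nums[10]=19 > 16 → no swap
j=11: nums[11]=5 ≤ 16 → i=8, swap nums[8],nums[11] → [7,12,11,15,14,10,6,9,5,20,19,21,16]
final swap nums[9],nums[12] → [7,12,11,15,14,10,6,9,5,16,19,21,20]; return 9
p = 9; k-1 = 1 < 9 ⇒ left

9; left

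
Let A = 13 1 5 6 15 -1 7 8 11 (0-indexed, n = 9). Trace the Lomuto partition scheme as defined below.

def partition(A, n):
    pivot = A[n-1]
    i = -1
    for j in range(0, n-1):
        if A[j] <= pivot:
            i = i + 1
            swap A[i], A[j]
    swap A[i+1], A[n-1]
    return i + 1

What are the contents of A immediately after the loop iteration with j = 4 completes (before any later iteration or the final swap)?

pivot=11, i=-1
j=0: 13>11, skip
j=1: 1≤11, i=0, swap(0,1) ⇒ 1 13 5 6 15 -1 7 8 11
j=2: 5≤11, i=1, swap(1,2) ⇒ 1 5 13 6 15 -1 7 8 11
j=3: 6≤11, i=2, swap(2,3) ⇒ 1 5 6 13 15 -1 7 8 11
j=4: 15>11, skip
(after j=4) A = 1 5 6 13 15 -1 7 8 11

1 5 6 13 15 -1 7 8 11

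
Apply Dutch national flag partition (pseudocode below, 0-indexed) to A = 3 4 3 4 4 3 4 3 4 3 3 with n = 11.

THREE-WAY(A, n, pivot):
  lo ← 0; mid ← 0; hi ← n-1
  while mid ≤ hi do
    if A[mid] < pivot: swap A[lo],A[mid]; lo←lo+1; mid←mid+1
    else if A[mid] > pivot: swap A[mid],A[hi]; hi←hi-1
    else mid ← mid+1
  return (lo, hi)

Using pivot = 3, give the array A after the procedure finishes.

3 3 3 3 3 3 4 4 4 4 4

lo=0 mid=0 hi=10
3=3: mid=1
4>3: swap(1,10), hi=9 ⇒ 3 3 3 4 4 3 4 3 4 3 4
3=3: mid=2
3=3: mid=3
4>3: swap(3,9), hi=8 ⇒ 3 3 3 3 4 3 4 3 4 4 4
3=3: mid=4
4>3: swap(4,8), hi=7 ⇒ 3 3 3 3 4 3 4 3 4 4 4
4>3: swap(4,7), hi=6 ⇒ 3 3 3 3 3 3 4 4 4 4 4
3=3: mid=5
3=3: mid=6
4>3: swap(6,6), hi=5 ⇒ 3 3 3 3 3 3 4 4 4 4 4
done. lo=0 hi=5; A=3 3 3 3 3 3 4 4 4 4 4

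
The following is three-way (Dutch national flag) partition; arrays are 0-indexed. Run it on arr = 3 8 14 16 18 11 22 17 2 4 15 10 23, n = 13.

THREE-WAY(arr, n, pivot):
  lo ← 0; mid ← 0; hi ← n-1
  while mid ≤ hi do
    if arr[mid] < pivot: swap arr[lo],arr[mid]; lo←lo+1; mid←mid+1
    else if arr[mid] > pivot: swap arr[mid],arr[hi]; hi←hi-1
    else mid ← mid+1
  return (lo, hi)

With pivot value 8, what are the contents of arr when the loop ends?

lo=0 mid=0 hi=12
3<8: swap(0,0), lo=1 mid=1 ⇒ 3 8 14 16 18 11 22 17 2 4 15 10 23
8=8: mid=2
14>8: swap(2,12), hi=11 ⇒ 3 8 23 16 18 11 22 17 2 4 15 10 14
23>8: swap(2,11), hi=10 ⇒ 3 8 10 16 18 11 22 17 2 4 15 23 14
10>8: swap(2,10), hi=9 ⇒ 3 8 15 16 18 11 22 17 2 4 10 23 14
15>8: swap(2,9), hi=8 ⇒ 3 8 4 16 18 11 22 17 2 15 10 23 14
4<8: swap(1,2), lo=2 mid=3 ⇒ 3 4 8 16 18 11 22 17 2 15 10 23 14
16>8: swap(3,8), hi=7 ⇒ 3 4 8 2 18 11 22 17 16 15 10 23 14
2<8: swap(2,3), lo=3 mid=4 ⇒ 3 4 2 8 18 11 22 17 16 15 10 23 14
18>8: swap(4,7), hi=6 ⇒ 3 4 2 8 17 11 22 18 16 15 10 23 14
17>8: swap(4,6), hi=5 ⇒ 3 4 2 8 22 11 17 18 16 15 10 23 14
22>8: swap(4,5), hi=4 ⇒ 3 4 2 8 11 22 17 18 16 15 10 23 14
11>8: swap(4,4), hi=3 ⇒ 3 4 2 8 11 22 17 18 16 15 10 23 14
done. lo=3 hi=3; arr=3 4 2 8 11 22 17 18 16 15 10 23 14

3 4 2 8 11 22 17 18 16 15 10 23 14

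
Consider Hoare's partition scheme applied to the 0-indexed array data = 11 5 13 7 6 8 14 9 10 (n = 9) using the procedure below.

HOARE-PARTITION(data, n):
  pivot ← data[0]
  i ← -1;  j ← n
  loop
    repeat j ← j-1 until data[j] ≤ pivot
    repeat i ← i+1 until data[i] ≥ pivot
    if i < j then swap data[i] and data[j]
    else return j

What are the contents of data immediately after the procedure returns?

10 5 9 7 6 8 14 13 11

pivot = data[0] = 11; i = -1, j = 9
j→8 (data[8]=10≤11), i→0 (data[0]=11≥11); i<j, swap → 10 5 13 7 6 8 14 9 11
j→7 (data[7]=9≤11), i→2 (data[2]=13≥11); i<j, swap → 10 5 9 7 6 8 14 13 11
j→5, i→6; i≥j, return j=5. data = 10 5 9 7 6 8 14 13 11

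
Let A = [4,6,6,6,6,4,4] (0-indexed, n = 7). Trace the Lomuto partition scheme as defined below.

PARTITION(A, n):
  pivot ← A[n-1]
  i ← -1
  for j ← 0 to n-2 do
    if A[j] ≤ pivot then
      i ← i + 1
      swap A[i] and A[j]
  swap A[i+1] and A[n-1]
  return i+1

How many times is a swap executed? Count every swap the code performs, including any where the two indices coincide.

pivot = A[6] = 4; i = -1
j=0: A[0]=4 ≤ 4 → i=0, swap A[0],A[0] (no change) → [4,6,6,6,6,4,4]
j=1: A[1]=6 > 4 → no swap
j=2: A[2]=6 > 4 → no swap
j=3: A[3]=6 > 4 → no swap
j=4: A[4]=6 > 4 → no swap
j=5: A[5]=4 ≤ 4 → i=1, swap A[1],A[5] → [4,4,6,6,6,6,4]
final swap A[2],A[6] → [4,4,4,6,6,6,6]; return 2

3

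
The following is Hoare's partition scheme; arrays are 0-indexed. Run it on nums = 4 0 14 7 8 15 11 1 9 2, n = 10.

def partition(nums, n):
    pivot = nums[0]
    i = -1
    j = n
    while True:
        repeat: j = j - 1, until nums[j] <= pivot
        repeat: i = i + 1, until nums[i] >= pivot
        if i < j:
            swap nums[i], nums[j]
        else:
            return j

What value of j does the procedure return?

pivot=4
j stops at 9 (2), i stops at 0 (4); swap ⇒ 2 0 14 7 8 15 11 1 9 4
j stops at 7 (1), i stops at 2 (14); swap ⇒ 2 0 1 7 8 15 11 14 9 4
j stops at 2, i stops at 3; i≥j ⇒ return 2. nums=2 0 1 7 8 15 11 14 9 4

2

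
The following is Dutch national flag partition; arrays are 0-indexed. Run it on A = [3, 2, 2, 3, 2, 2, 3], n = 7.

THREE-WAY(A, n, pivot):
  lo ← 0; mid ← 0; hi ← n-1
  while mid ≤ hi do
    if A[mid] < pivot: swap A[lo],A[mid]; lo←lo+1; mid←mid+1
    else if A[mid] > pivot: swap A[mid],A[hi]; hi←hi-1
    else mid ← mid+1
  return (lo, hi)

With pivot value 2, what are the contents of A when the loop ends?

pivot = 2; lo=0, mid=0, hi=6
A[mid]=3>2: swap A[0],A[6]; hi=5 → [3, 2, 2, 3, 2, 2, 3]
A[mid]=3>2: swap A[0],A[5]; hi=4 → [2, 2, 2, 3, 2, 3, 3]
A[mid]=2=2: mid=1
A[mid]=2=2: mid=2
A[mid]=2=2: mid=3
A[mid]=3>2: swap A[3],A[4]; hi=3 → [2, 2, 2, 2, 3, 3, 3]
A[mid]=2=2: mid=4
end: lo=0, hi=3; A = [2, 2, 2, 2, 3, 3, 3]

[2, 2, 2, 2, 3, 3, 3]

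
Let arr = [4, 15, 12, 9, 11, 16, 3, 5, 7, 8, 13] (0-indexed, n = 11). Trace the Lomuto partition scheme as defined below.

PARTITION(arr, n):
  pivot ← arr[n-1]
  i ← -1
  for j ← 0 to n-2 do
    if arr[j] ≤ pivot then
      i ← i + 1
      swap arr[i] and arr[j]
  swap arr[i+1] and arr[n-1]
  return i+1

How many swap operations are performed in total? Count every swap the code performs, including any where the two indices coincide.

pivot = arr[10] = 13; i = -1
j=0: arr[0]=4 ≤ 13 → i=0, swap arr[0],arr[0] (no change) → [4, 15, 12, 9, 11, 16, 3, 5, 7, 8, 13]
j=1: arr[1]=15 > 13 → no swap
j=2: arr[2]=12 ≤ 13 → i=1, swap arr[1],arr[2] → [4, 12, 15, 9, 11, 16, 3, 5, 7, 8, 13]
j=3: arr[3]=9 ≤ 13 → i=2, swap arr[2],arr[3] → [4, 12, 9, 15, 11, 16, 3, 5, 7, 8, 13]
j=4: arr[4]=11 ≤ 13 → i=3, swap arr[3],arr[4] → [4, 12, 9, 11, 15, 16, 3, 5, 7, 8, 13]
j=5: arr[5]=16 > 13 → no swap
j=6: arr[6]=3 ≤ 13 → i=4, swap arr[4],arr[6] → [4, 12, 9, 11, 3, 16, 15, 5, 7, 8, 13]
j=7: arr[7]=5 ≤ 13 → i=5, swap arr[5],arr[7] → [4, 12, 9, 11, 3, 5, 15, 16, 7, 8, 13]
j=8: arr[8]=7 ≤ 13 → i=6, swap arr[6],arr[8] → [4, 12, 9, 11, 3, 5, 7, 16, 15, 8, 13]
j=9: arr[9]=8 ≤ 13 → i=7, swap arr[7],arr[9] → [4, 12, 9, 11, 3, 5, 7, 8, 15, 16, 13]
final swap arr[8],arr[10] → [4, 12, 9, 11, 3, 5, 7, 8, 13, 16, 15]; return 8

9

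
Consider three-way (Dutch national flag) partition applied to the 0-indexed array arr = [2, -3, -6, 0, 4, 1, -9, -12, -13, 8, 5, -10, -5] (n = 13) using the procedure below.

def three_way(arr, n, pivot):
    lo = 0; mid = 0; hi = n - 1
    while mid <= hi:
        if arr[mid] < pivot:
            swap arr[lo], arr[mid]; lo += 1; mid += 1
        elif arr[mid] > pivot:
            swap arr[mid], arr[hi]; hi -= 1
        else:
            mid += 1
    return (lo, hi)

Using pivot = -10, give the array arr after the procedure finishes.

pivot = -10; lo=0, mid=0, hi=12
arr[mid]=2>-10: swap arr[0],arr[12]; hi=11 → [-5, -3, -6, 0, 4, 1, -9, -12, -13, 8, 5, -10, 2]
arr[mid]=-5>-10: swap arr[0],arr[11]; hi=10 → [-10, -3, -6, 0, 4, 1, -9, -12, -13, 8, 5, -5, 2]
arr[mid]=-10=-10: mid=1
arr[mid]=-3>-10: swap arr[1],arr[10]; hi=9 → [-10, 5, -6, 0, 4, 1, -9, -12, -13, 8, -3, -5, 2]
arr[mid]=5>-10: swap arr[1],arr[9]; hi=8 → [-10, 8, -6, 0, 4, 1, -9, -12, -13, 5, -3, -5, 2]
arr[mid]=8>-10: swap arr[1],arr[8]; hi=7 → [-10, -13, -6, 0, 4, 1, -9, -12, 8, 5, -3, -5, 2]
arr[mid]=-13<-10: swap arr[0],arr[1]; lo=1,mid=2 → [-13, -10, -6, 0, 4, 1, -9, -12, 8, 5, -3, -5, 2]
arr[mid]=-6>-10: swap arr[2],arr[7]; hi=6 → [-13, -10, -12, 0, 4, 1, -9, -6, 8, 5, -3, -5, 2]
arr[mid]=-12<-10: swap arr[1],arr[2]; lo=2,mid=3 → [-13, -12, -10, 0, 4, 1, -9, -6, 8, 5, -3, -5, 2]
arr[mid]=0>-10: swap arr[3],arr[6]; hi=5 → [-13, -12, -10, -9, 4, 1, 0, -6, 8, 5, -3, -5, 2]
arr[mid]=-9>-10: swap arr[3],arr[5]; hi=4 → [-13, -12, -10, 1, 4, -9, 0, -6, 8, 5, -3, -5, 2]
arr[mid]=1>-10: swap arr[3],arr[4]; hi=3 → [-13, -12, -10, 4, 1, -9, 0, -6, 8, 5, -3, -5, 2]
arr[mid]=4>-10: swap arr[3],arr[3]; hi=2 → [-13, -12, -10, 4, 1, -9, 0, -6, 8, 5, -3, -5, 2]
end: lo=2, hi=2; arr = [-13, -12, -10, 4, 1, -9, 0, -6, 8, 5, -3, -5, 2]

[-13, -12, -10, 4, 1, -9, 0, -6, 8, 5, -3, -5, 2]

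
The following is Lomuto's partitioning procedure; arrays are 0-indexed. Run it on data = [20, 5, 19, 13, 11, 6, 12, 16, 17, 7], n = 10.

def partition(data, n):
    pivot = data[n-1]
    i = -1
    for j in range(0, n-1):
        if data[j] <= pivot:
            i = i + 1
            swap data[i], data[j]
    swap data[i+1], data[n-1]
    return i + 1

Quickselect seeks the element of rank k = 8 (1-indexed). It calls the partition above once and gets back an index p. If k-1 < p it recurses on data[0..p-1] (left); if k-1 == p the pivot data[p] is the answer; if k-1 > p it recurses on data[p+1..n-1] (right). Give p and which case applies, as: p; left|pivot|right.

pivot=7, i=-1
j=0: 20>7, skip
j=1: 5≤7, i=0, swap(0,1) ⇒ [5, 20, 19, 13, 11, 6, 12, 16, 17, 7]
j=2: 19>7, skip
j=3: 13>7, skip
j=4: 11>7, skip
j=5: 6≤7, i=1, swap(1,5) ⇒ [5, 6, 19, 13, 11, 20, 12, 16, 17, 7]
j=6: 12>7, skip
j=7: 16>7, skip
j=8: 17>7, skip
swap(2,9) ⇒ [5, 6, 7, 13, 11, 20, 12, 16, 17, 19]; return 2
p = 2; k-1 = 7 > 2 ⇒ right

2; right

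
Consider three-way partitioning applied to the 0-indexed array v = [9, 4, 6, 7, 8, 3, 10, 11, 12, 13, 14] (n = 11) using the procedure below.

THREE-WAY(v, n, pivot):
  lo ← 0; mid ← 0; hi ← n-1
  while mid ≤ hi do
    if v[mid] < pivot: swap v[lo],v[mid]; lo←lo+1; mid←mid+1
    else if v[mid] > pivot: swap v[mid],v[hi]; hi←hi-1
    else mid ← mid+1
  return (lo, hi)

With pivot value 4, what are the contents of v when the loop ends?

[3, 4, 7, 8, 6, 10, 11, 12, 13, 14, 9]

pivot = 4; lo=0, mid=0, hi=10
v[mid]=9>4: swap v[0],v[10]; hi=9 → [14, 4, 6, 7, 8, 3, 10, 11, 12, 13, 9]
v[mid]=14>4: swap v[0],v[9]; hi=8 → [13, 4, 6, 7, 8, 3, 10, 11, 12, 14, 9]
v[mid]=13>4: swap v[0],v[8]; hi=7 → [12, 4, 6, 7, 8, 3, 10, 11, 13, 14, 9]
v[mid]=12>4: swap v[0],v[7]; hi=6 → [11, 4, 6, 7, 8, 3, 10, 12, 13, 14, 9]
v[mid]=11>4: swap v[0],v[6]; hi=5 → [10, 4, 6, 7, 8, 3, 11, 12, 13, 14, 9]
v[mid]=10>4: swap v[0],v[5]; hi=4 → [3, 4, 6, 7, 8, 10, 11, 12, 13, 14, 9]
v[mid]=3<4: swap v[0],v[0]; lo=1,mid=1 → [3, 4, 6, 7, 8, 10, 11, 12, 13, 14, 9]
v[mid]=4=4: mid=2
v[mid]=6>4: swap v[2],v[4]; hi=3 → [3, 4, 8, 7, 6, 10, 11, 12, 13, 14, 9]
v[mid]=8>4: swap v[2],v[3]; hi=2 → [3, 4, 7, 8, 6, 10, 11, 12, 13, 14, 9]
v[mid]=7>4: swap v[2],v[2]; hi=1 → [3, 4, 7, 8, 6, 10, 11, 12, 13, 14, 9]
end: lo=1, hi=1; v = [3, 4, 7, 8, 6, 10, 11, 12, 13, 14, 9]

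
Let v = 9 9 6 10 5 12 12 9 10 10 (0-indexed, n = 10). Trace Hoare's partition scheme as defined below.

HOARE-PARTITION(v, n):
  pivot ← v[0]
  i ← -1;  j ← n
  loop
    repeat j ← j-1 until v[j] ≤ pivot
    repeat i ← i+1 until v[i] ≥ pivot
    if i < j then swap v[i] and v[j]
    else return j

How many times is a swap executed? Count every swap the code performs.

2

pivot = v[0] = 9; i = -1, j = 10
j→7 (v[7]=9≤9), i→0 (v[0]=9≥9); i<j, swap → 9 9 6 10 5 12 12 9 10 10
j→4 (v[4]=5≤9), i→1 (v[1]=9≥9); i<j, swap → 9 5 6 10 9 12 12 9 10 10
j→2, i→3; i≥j, return j=2. v = 9 5 6 10 9 12 12 9 10 10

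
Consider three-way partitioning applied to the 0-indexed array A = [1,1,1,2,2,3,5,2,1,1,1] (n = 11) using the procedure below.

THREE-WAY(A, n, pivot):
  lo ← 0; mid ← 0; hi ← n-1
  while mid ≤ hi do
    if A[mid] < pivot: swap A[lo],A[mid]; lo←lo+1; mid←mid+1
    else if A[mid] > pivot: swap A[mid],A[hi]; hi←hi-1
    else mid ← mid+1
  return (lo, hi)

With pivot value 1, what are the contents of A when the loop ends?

[1,1,1,1,1,1,2,5,3,2,2]

lo=0 mid=0 hi=10
1=1: mid=1
1=1: mid=2
1=1: mid=3
2>1: swap(3,10), hi=9 ⇒ [1,1,1,1,2,3,5,2,1,1,2]
1=1: mid=4
2>1: swap(4,9), hi=8 ⇒ [1,1,1,1,1,3,5,2,1,2,2]
1=1: mid=5
3>1: swap(5,8), hi=7 ⇒ [1,1,1,1,1,1,5,2,3,2,2]
1=1: mid=6
5>1: swap(6,7), hi=6 ⇒ [1,1,1,1,1,1,2,5,3,2,2]
2>1: swap(6,6), hi=5 ⇒ [1,1,1,1,1,1,2,5,3,2,2]
done. lo=0 hi=5; A=[1,1,1,1,1,1,2,5,3,2,2]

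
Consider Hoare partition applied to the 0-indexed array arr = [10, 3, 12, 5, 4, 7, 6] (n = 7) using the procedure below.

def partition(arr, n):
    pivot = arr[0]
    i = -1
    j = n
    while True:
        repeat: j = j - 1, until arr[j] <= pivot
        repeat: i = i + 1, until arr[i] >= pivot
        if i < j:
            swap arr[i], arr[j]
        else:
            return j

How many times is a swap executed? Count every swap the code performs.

pivot=10
j stops at 6 (6), i stops at 0 (10); swap ⇒ [6, 3, 12, 5, 4, 7, 10]
j stops at 5 (7), i stops at 2 (12); swap ⇒ [6, 3, 7, 5, 4, 12, 10]
j stops at 4, i stops at 5; i≥j ⇒ return 4. arr=[6, 3, 7, 5, 4, 12, 10]

2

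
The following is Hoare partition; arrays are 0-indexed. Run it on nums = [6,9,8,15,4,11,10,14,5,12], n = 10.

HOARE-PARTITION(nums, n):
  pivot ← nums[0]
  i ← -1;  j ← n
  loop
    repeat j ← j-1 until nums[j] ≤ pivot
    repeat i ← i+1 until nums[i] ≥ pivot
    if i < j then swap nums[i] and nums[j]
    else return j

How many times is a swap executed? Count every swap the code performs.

2

pivot=6
j stops at 8 (5), i stops at 0 (6); swap ⇒ [5,9,8,15,4,11,10,14,6,12]
j stops at 4 (4), i stops at 1 (9); swap ⇒ [5,4,8,15,9,11,10,14,6,12]
j stops at 1, i stops at 2; i≥j ⇒ return 1. nums=[5,4,8,15,9,11,10,14,6,12]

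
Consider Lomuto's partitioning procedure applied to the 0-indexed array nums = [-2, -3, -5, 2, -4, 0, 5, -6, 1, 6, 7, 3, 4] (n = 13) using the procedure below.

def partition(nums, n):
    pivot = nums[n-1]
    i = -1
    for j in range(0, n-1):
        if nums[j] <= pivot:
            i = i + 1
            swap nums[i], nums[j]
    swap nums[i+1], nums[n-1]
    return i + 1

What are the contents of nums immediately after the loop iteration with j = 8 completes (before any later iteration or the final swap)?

pivot = nums[12] = 4; i = -1
j=0: nums[0]=-2 ≤ 4 → i=0, swap nums[0],nums[0] (no change) → [-2, -3, -5, 2, -4, 0, 5, -6, 1, 6, 7, 3, 4]
j=1: nums[1]=-3 ≤ 4 → i=1, swap nums[1],nums[1] (no change) → [-2, -3, -5, 2, -4, 0, 5, -6, 1, 6, 7, 3, 4]
j=2: nums[2]=-5 ≤ 4 → i=2, swap nums[2],nums[2] (no change) → [-2, -3, -5, 2, -4, 0, 5, -6, 1, 6, 7, 3, 4]
j=3: nums[3]=2 ≤ 4 → i=3, swap nums[3],nums[3] (no change) → [-2, -3, -5, 2, -4, 0, 5, -6, 1, 6, 7, 3, 4]
j=4: nums[4]=-4 ≤ 4 → i=4, swap nums[4],nums[4] (no change) → [-2, -3, -5, 2, -4, 0, 5, -6, 1, 6, 7, 3, 4]
j=5: nums[5]=0 ≤ 4 → i=5, swap nums[5],nums[5] (no change) → [-2, -3, -5, 2, -4, 0, 5, -6, 1, 6, 7, 3, 4]
j=6: nums[6]=5 > 4 → no swap
j=7: nums[7]=-6 ≤ 4 → i=6, swap nums[6],nums[7] → [-2, -3, -5, 2, -4, 0, -6, 5, 1, 6, 7, 3, 4]
j=8: nums[8]=1 ≤ 4 → i=7, swap nums[7],nums[8] → [-2, -3, -5, 2, -4, 0, -6, 1, 5, 6, 7, 3, 4]
(after j=8) nums = [-2, -3, -5, 2, -4, 0, -6, 1, 5, 6, 7, 3, 4]

[-2, -3, -5, 2, -4, 0, -6, 1, 5, 6, 7, 3, 4]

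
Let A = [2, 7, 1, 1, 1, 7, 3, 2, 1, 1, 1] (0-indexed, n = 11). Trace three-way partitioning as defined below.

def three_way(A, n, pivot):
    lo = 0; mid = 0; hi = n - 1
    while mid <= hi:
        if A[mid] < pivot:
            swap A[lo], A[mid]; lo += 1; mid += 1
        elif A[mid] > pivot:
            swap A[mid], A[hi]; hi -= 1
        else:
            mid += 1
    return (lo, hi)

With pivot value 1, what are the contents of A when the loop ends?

pivot = 1; lo=0, mid=0, hi=10
A[mid]=2>1: swap A[0],A[10]; hi=9 → [1, 7, 1, 1, 1, 7, 3, 2, 1, 1, 2]
A[mid]=1=1: mid=1
A[mid]=7>1: swap A[1],A[9]; hi=8 → [1, 1, 1, 1, 1, 7, 3, 2, 1, 7, 2]
A[mid]=1=1: mid=2
A[mid]=1=1: mid=3
A[mid]=1=1: mid=4
A[mid]=1=1: mid=5
A[mid]=7>1: swap A[5],A[8]; hi=7 → [1, 1, 1, 1, 1, 1, 3, 2, 7, 7, 2]
A[mid]=1=1: mid=6
A[mid]=3>1: swap A[6],A[7]; hi=6 → [1, 1, 1, 1, 1, 1, 2, 3, 7, 7, 2]
A[mid]=2>1: swap A[6],A[6]; hi=5 → [1, 1, 1, 1, 1, 1, 2, 3, 7, 7, 2]
end: lo=0, hi=5; A = [1, 1, 1, 1, 1, 1, 2, 3, 7, 7, 2]

[1, 1, 1, 1, 1, 1, 2, 3, 7, 7, 2]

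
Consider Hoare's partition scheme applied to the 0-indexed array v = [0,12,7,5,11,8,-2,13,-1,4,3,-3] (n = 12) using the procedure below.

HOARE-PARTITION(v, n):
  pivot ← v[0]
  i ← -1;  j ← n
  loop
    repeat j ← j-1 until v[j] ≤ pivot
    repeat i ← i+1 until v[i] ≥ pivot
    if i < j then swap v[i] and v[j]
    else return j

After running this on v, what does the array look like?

pivot=0
j stops at 11 (-3), i stops at 0 (0); swap ⇒ [-3,12,7,5,11,8,-2,13,-1,4,3,0]
j stops at 8 (-1), i stops at 1 (12); swap ⇒ [-3,-1,7,5,11,8,-2,13,12,4,3,0]
j stops at 6 (-2), i stops at 2 (7); swap ⇒ [-3,-1,-2,5,11,8,7,13,12,4,3,0]
j stops at 2, i stops at 3; i≥j ⇒ return 2. v=[-3,-1,-2,5,11,8,7,13,12,4,3,0]

[-3,-1,-2,5,11,8,7,13,12,4,3,0]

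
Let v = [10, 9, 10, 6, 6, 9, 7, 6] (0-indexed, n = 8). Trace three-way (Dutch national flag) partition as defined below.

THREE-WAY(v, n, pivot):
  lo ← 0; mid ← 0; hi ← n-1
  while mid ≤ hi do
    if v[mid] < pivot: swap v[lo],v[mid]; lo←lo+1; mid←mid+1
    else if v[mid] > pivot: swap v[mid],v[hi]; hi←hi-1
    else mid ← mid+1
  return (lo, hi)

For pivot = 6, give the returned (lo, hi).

(0, 2)

pivot = 6; lo=0, mid=0, hi=7
v[mid]=10>6: swap v[0],v[7]; hi=6 → [6, 9, 10, 6, 6, 9, 7, 10]
v[mid]=6=6: mid=1
v[mid]=9>6: swap v[1],v[6]; hi=5 → [6, 7, 10, 6, 6, 9, 9, 10]
v[mid]=7>6: swap v[1],v[5]; hi=4 → [6, 9, 10, 6, 6, 7, 9, 10]
v[mid]=9>6: swap v[1],v[4]; hi=3 → [6, 6, 10, 6, 9, 7, 9, 10]
v[mid]=6=6: mid=2
v[mid]=10>6: swap v[2],v[3]; hi=2 → [6, 6, 6, 10, 9, 7, 9, 10]
v[mid]=6=6: mid=3
end: lo=0, hi=2; v = [6, 6, 6, 10, 9, 7, 9, 10]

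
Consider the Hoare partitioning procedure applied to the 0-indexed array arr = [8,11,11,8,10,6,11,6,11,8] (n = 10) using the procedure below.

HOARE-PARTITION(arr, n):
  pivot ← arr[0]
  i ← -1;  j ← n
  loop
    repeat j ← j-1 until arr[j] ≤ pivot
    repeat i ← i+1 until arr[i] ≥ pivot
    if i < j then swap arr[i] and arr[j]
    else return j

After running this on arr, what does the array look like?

pivot = arr[0] = 8; i = -1, j = 10
j→9 (arr[9]=8≤8), i→0 (arr[0]=8≥8); i<j, swap → [8,11,11,8,10,6,11,6,11,8]
j→7 (arr[7]=6≤8), i→1 (arr[1]=11≥8); i<j, swap → [8,6,11,8,10,6,11,11,11,8]
j→5 (arr[5]=6≤8), i→2 (arr[2]=11≥8); i<j, swap → [8,6,6,8,10,11,11,11,11,8]
j→3, i→3; i≥j, return j=3. arr = [8,6,6,8,10,11,11,11,11,8]

[8,6,6,8,10,11,11,11,11,8]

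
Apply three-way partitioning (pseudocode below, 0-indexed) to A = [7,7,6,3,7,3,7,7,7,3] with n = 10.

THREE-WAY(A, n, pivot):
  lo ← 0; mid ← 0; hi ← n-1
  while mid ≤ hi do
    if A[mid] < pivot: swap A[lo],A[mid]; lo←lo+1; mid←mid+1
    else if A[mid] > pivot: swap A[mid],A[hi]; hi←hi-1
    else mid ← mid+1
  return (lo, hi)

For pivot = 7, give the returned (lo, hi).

lo=0 mid=0 hi=9
7=7: mid=1
7=7: mid=2
6<7: swap(0,2), lo=1 mid=3 ⇒ [6,7,7,3,7,3,7,7,7,3]
3<7: swap(1,3), lo=2 mid=4 ⇒ [6,3,7,7,7,3,7,7,7,3]
7=7: mid=5
3<7: swap(2,5), lo=3 mid=6 ⇒ [6,3,3,7,7,7,7,7,7,3]
7=7: mid=7
7=7: mid=8
7=7: mid=9
3<7: swap(3,9), lo=4 mid=10 ⇒ [6,3,3,3,7,7,7,7,7,7]
done. lo=4 hi=9; A=[6,3,3,3,7,7,7,7,7,7]

(4, 9)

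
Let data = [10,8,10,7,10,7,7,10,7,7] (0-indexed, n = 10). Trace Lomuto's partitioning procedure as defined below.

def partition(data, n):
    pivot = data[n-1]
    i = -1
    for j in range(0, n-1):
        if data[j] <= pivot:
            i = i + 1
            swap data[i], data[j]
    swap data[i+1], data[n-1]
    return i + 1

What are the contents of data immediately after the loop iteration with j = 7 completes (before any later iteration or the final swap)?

pivot = data[9] = 7; i = -1
j=0: data[0]=10 > 7 → no swap
j=1: data[1]=8 > 7 → no swap
j=2: data[2]=10 > 7 → no swap
j=3: data[3]=7 ≤ 7 → i=0, swap data[0],data[3] → [7,8,10,10,10,7,7,10,7,7]
j=4: data[4]=10 > 7 → no swap
j=5: data[5]=7 ≤ 7 → i=1, swap data[1],data[5] → [7,7,10,10,10,8,7,10,7,7]
j=6: data[6]=7 ≤ 7 → i=2, swap data[2],data[6] → [7,7,7,10,10,8,10,10,7,7]
j=7: data[7]=10 > 7 → no swap
(after j=7) data = [7,7,7,10,10,8,10,10,7,7]

[7,7,7,10,10,8,10,10,7,7]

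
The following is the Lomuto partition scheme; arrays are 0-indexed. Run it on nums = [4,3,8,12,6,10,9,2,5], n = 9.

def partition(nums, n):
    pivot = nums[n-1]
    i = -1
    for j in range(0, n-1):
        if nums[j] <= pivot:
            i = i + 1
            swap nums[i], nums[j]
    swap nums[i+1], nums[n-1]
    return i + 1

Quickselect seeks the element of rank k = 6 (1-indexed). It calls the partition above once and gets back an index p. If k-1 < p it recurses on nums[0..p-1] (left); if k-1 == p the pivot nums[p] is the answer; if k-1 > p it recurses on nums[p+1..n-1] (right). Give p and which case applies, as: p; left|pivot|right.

3; right

pivot=5, i=-1
j=0: 4≤5, i=0, swap(0,0) ⇒ [4,3,8,12,6,10,9,2,5]
j=1: 3≤5, i=1, swap(1,1) ⇒ [4,3,8,12,6,10,9,2,5]
j=2: 8>5, skip
j=3: 12>5, skip
j=4: 6>5, skip
j=5: 10>5, skip
j=6: 9>5, skip
j=7: 2≤5, i=2, swap(2,7) ⇒ [4,3,2,12,6,10,9,8,5]
swap(3,8) ⇒ [4,3,2,5,6,10,9,8,12]; return 3
p = 3; k-1 = 5 > 3 ⇒ right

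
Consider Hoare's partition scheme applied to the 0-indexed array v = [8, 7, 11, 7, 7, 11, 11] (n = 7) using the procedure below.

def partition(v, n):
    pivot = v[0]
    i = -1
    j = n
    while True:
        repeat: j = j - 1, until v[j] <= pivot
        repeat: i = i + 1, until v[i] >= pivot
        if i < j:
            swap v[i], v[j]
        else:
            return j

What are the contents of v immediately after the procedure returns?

[7, 7, 7, 11, 8, 11, 11]

pivot = v[0] = 8; i = -1, j = 7
j→4 (v[4]=7≤8), i→0 (v[0]=8≥8); i<j, swap → [7, 7, 11, 7, 8, 11, 11]
j→3 (v[3]=7≤8), i→2 (v[2]=11≥8); i<j, swap → [7, 7, 7, 11, 8, 11, 11]
j→2, i→3; i≥j, return j=2. v = [7, 7, 7, 11, 8, 11, 11]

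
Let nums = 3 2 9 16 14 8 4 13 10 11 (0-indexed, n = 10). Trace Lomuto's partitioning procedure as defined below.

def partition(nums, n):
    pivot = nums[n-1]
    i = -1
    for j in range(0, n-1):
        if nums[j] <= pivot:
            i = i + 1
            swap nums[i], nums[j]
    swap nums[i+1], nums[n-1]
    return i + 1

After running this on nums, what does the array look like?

pivot = nums[9] = 11; i = -1
j=0: nums[0]=3 ≤ 11 → i=0, swap nums[0],nums[0] (no change) → 3 2 9 16 14 8 4 13 10 11
j=1: nums[1]=2 ≤ 11 → i=1, swap nums[1],nums[1] (no change) → 3 2 9 16 14 8 4 13 10 11
j=2: nums[2]=9 ≤ 11 → i=2, swap nums[2],nums[2] (no change) → 3 2 9 16 14 8 4 13 10 11
j=3: nums[3]=16 > 11 → no swap
j=4: nums[4]=14 > 11 → no swap
j=5: nums[5]=8 ≤ 11 → i=3, swap nums[3],nums[5] → 3 2 9 8 14 16 4 13 10 11
j=6: nums[6]=4 ≤ 11 → i=4, swap nums[4],nums[6] → 3 2 9 8 4 16 14 13 10 11
j=7: nums[7]=13 > 11 → no swap
j=8: nums[8]=10 ≤ 11 → i=5, swap nums[5],nums[8] → 3 2 9 8 4 10 14 13 16 11
final swap nums[6],nums[9] → 3 2 9 8 4 10 11 13 16 14; return 6

3 2 9 8 4 10 11 13 16 14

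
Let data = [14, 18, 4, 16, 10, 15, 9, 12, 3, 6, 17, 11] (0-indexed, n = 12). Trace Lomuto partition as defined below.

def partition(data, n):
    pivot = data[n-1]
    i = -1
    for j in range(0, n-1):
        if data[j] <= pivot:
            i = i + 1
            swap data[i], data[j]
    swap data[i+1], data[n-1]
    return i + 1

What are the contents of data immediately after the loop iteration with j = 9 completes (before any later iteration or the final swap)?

pivot = data[11] = 11; i = -1
j=0: data[0]=14 > 11 → no swap
j=1: data[1]=18 > 11 → no swap
j=2: data[2]=4 ≤ 11 → i=0, swap data[0],data[2] → [4, 18, 14, 16, 10, 15, 9, 12, 3, 6, 17, 11]
j=3: data[3]=16 > 11 → no swap
j=4: data[4]=10 ≤ 11 → i=1, swap data[1],data[4] → [4, 10, 14, 16, 18, 15, 9, 12, 3, 6, 17, 11]
j=5: data[5]=15 > 11 → no swap
j=6: data[6]=9 ≤ 11 → i=2, swap data[2],data[6] → [4, 10, 9, 16, 18, 15, 14, 12, 3, 6, 17, 11]
j=7: data[7]=12 > 11 → no swap
j=8: data[8]=3 ≤ 11 → i=3, swap data[3],data[8] → [4, 10, 9, 3, 18, 15, 14, 12, 16, 6, 17, 11]
j=9: data[9]=6 ≤ 11 → i=4, swap data[4],data[9] → [4, 10, 9, 3, 6, 15, 14, 12, 16, 18, 17, 11]
(after j=9) data = [4, 10, 9, 3, 6, 15, 14, 12, 16, 18, 17, 11]

[4, 10, 9, 3, 6, 15, 14, 12, 16, 18, 17, 11]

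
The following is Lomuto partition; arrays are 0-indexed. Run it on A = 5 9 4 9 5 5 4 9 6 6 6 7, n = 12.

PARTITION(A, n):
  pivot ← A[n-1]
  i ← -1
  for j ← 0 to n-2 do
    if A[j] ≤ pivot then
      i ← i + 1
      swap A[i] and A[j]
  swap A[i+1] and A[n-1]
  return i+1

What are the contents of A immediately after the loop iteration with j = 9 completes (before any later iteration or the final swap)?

5 4 5 5 4 6 6 9 9 9 6 7

pivot = A[11] = 7; i = -1
j=0: A[0]=5 ≤ 7 → i=0, swap A[0],A[0] (no change) → 5 9 4 9 5 5 4 9 6 6 6 7
j=1: A[1]=9 > 7 → no swap
j=2: A[2]=4 ≤ 7 → i=1, swap A[1],A[2] → 5 4 9 9 5 5 4 9 6 6 6 7
j=3: A[3]=9 > 7 → no swap
j=4: A[4]=5 ≤ 7 → i=2, swap A[2],A[4] → 5 4 5 9 9 5 4 9 6 6 6 7
j=5: A[5]=5 ≤ 7 → i=3, swap A[3],A[5] → 5 4 5 5 9 9 4 9 6 6 6 7
j=6: A[6]=4 ≤ 7 → i=4, swap A[4],A[6] → 5 4 5 5 4 9 9 9 6 6 6 7
j=7: A[7]=9 > 7 → no swap
j=8: A[8]=6 ≤ 7 → i=5, swap A[5],A[8] → 5 4 5 5 4 6 9 9 9 6 6 7
j=9: A[9]=6 ≤ 7 → i=6, swap A[6],A[9] → 5 4 5 5 4 6 6 9 9 9 6 7
(after j=9) A = 5 4 5 5 4 6 6 9 9 9 6 7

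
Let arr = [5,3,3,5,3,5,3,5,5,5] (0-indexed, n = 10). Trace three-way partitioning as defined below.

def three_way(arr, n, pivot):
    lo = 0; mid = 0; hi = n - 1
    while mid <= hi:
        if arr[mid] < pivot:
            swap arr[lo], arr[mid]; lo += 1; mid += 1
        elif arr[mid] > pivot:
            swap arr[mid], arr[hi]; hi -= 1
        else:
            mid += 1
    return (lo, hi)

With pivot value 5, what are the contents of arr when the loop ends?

[3,3,3,3,5,5,5,5,5,5]

lo=0 mid=0 hi=9
5=5: mid=1
3<5: swap(0,1), lo=1 mid=2 ⇒ [3,5,3,5,3,5,3,5,5,5]
3<5: swap(1,2), lo=2 mid=3 ⇒ [3,3,5,5,3,5,3,5,5,5]
5=5: mid=4
3<5: swap(2,4), lo=3 mid=5 ⇒ [3,3,3,5,5,5,3,5,5,5]
5=5: mid=6
3<5: swap(3,6), lo=4 mid=7 ⇒ [3,3,3,3,5,5,5,5,5,5]
5=5: mid=8
5=5: mid=9
5=5: mid=10
done. lo=4 hi=9; arr=[3,3,3,3,5,5,5,5,5,5]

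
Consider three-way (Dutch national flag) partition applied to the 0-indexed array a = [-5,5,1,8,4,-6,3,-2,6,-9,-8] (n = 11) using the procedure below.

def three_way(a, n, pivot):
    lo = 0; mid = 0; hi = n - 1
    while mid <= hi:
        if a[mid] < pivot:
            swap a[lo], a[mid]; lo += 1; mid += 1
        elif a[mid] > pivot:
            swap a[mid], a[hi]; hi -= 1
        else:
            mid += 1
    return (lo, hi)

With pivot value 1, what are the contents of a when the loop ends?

[-5,-8,-9,-2,-6,1,3,6,4,8,5]

lo=0 mid=0 hi=10
-5<1: swap(0,0), lo=1 mid=1 ⇒ [-5,5,1,8,4,-6,3,-2,6,-9,-8]
5>1: swap(1,10), hi=9 ⇒ [-5,-8,1,8,4,-6,3,-2,6,-9,5]
-8<1: swap(1,1), lo=2 mid=2 ⇒ [-5,-8,1,8,4,-6,3,-2,6,-9,5]
1=1: mid=3
8>1: swap(3,9), hi=8 ⇒ [-5,-8,1,-9,4,-6,3,-2,6,8,5]
-9<1: swap(2,3), lo=3 mid=4 ⇒ [-5,-8,-9,1,4,-6,3,-2,6,8,5]
4>1: swap(4,8), hi=7 ⇒ [-5,-8,-9,1,6,-6,3,-2,4,8,5]
6>1: swap(4,7), hi=6 ⇒ [-5,-8,-9,1,-2,-6,3,6,4,8,5]
-2<1: swap(3,4), lo=4 mid=5 ⇒ [-5,-8,-9,-2,1,-6,3,6,4,8,5]
-6<1: swap(4,5), lo=5 mid=6 ⇒ [-5,-8,-9,-2,-6,1,3,6,4,8,5]
3>1: swap(6,6), hi=5 ⇒ [-5,-8,-9,-2,-6,1,3,6,4,8,5]
done. lo=5 hi=5; a=[-5,-8,-9,-2,-6,1,3,6,4,8,5]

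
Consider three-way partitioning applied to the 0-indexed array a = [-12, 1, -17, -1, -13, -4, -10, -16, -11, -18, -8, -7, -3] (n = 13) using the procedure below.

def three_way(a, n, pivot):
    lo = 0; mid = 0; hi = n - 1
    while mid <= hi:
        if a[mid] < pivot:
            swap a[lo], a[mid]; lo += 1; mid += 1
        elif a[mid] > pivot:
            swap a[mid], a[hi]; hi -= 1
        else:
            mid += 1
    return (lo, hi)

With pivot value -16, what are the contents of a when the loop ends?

lo=0 mid=0 hi=12
-12>-16: swap(0,12), hi=11 ⇒ [-3, 1, -17, -1, -13, -4, -10, -16, -11, -18, -8, -7, -12]
-3>-16: swap(0,11), hi=10 ⇒ [-7, 1, -17, -1, -13, -4, -10, -16, -11, -18, -8, -3, -12]
-7>-16: swap(0,10), hi=9 ⇒ [-8, 1, -17, -1, -13, -4, -10, -16, -11, -18, -7, -3, -12]
-8>-16: swap(0,9), hi=8 ⇒ [-18, 1, -17, -1, -13, -4, -10, -16, -11, -8, -7, -3, -12]
-18<-16: swap(0,0), lo=1 mid=1 ⇒ [-18, 1, -17, -1, -13, -4, -10, -16, -11, -8, -7, -3, -12]
1>-16: swap(1,8), hi=7 ⇒ [-18, -11, -17, -1, -13, -4, -10, -16, 1, -8, -7, -3, -12]
-11>-16: swap(1,7), hi=6 ⇒ [-18, -16, -17, -1, -13, -4, -10, -11, 1, -8, -7, -3, -12]
-16=-16: mid=2
-17<-16: swap(1,2), lo=2 mid=3 ⇒ [-18, -17, -16, -1, -13, -4, -10, -11, 1, -8, -7, -3, -12]
-1>-16: swap(3,6), hi=5 ⇒ [-18, -17, -16, -10, -13, -4, -1, -11, 1, -8, -7, -3, -12]
-10>-16: swap(3,5), hi=4 ⇒ [-18, -17, -16, -4, -13, -10, -1, -11, 1, -8, -7, -3, -12]
-4>-16: swap(3,4), hi=3 ⇒ [-18, -17, -16, -13, -4, -10, -1, -11, 1, -8, -7, -3, -12]
-13>-16: swap(3,3), hi=2 ⇒ [-18, -17, -16, -13, -4, -10, -1, -11, 1, -8, -7, -3, -12]
done. lo=2 hi=2; a=[-18, -17, -16, -13, -4, -10, -1, -11, 1, -8, -7, -3, -12]

[-18, -17, -16, -13, -4, -10, -1, -11, 1, -8, -7, -3, -12]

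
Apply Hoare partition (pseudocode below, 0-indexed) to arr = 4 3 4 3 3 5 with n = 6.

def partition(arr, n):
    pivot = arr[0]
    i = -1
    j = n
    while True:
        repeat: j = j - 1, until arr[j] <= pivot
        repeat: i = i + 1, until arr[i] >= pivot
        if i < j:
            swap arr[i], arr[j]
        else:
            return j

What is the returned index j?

pivot=4
j stops at 4 (3), i stops at 0 (4); swap ⇒ 3 3 4 3 4 5
j stops at 3 (3), i stops at 2 (4); swap ⇒ 3 3 3 4 4 5
j stops at 2, i stops at 3; i≥j ⇒ return 2. arr=3 3 3 4 4 5

2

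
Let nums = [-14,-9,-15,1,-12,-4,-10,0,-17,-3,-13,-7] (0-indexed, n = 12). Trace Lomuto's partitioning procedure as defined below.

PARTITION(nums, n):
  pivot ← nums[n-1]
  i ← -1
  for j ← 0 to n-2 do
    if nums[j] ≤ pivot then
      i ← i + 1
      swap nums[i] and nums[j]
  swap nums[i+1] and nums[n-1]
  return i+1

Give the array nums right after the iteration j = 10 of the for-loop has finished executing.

[-14,-9,-15,-12,-10,-17,-13,0,-4,-3,1,-7]

pivot = nums[11] = -7; i = -1
j=0: nums[0]=-14 ≤ -7 → i=0, swap nums[0],nums[0] (no change) → [-14,-9,-15,1,-12,-4,-10,0,-17,-3,-13,-7]
j=1: nums[1]=-9 ≤ -7 → i=1, swap nums[1],nums[1] (no change) → [-14,-9,-15,1,-12,-4,-10,0,-17,-3,-13,-7]
j=2: nums[2]=-15 ≤ -7 → i=2, swap nums[2],nums[2] (no change) → [-14,-9,-15,1,-12,-4,-10,0,-17,-3,-13,-7]
j=3: nums[3]=1 > -7 → no swap
j=4: nums[4]=-12 ≤ -7 → i=3, swap nums[3],nums[4] → [-14,-9,-15,-12,1,-4,-10,0,-17,-3,-13,-7]
j=5: nums[5]=-4 > -7 → no swap
j=6: nums[6]=-10 ≤ -7 → i=4, swap nums[4],nums[6] → [-14,-9,-15,-12,-10,-4,1,0,-17,-3,-13,-7]
j=7: nums[7]=0 > -7 → no swap
j=8: nums[8]=-17 ≤ -7 → i=5, swap nums[5],nums[8] → [-14,-9,-15,-12,-10,-17,1,0,-4,-3,-13,-7]
j=9: nums[9]=-3 > -7 → no swap
j=10: nums[10]=-13 ≤ -7 → i=6, swap nums[6],nums[10] → [-14,-9,-15,-12,-10,-17,-13,0,-4,-3,1,-7]
(after j=10) nums = [-14,-9,-15,-12,-10,-17,-13,0,-4,-3,1,-7]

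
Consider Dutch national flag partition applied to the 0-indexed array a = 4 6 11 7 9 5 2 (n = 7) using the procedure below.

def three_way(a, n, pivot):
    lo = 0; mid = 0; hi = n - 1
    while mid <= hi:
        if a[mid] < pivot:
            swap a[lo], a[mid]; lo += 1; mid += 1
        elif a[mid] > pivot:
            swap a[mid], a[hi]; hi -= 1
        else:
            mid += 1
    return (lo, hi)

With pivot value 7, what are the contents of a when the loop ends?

pivot = 7; lo=0, mid=0, hi=6
a[mid]=4<7: swap a[0],a[0]; lo=1,mid=1 → 4 6 11 7 9 5 2
a[mid]=6<7: swap a[1],a[1]; lo=2,mid=2 → 4 6 11 7 9 5 2
a[mid]=11>7: swap a[2],a[6]; hi=5 → 4 6 2 7 9 5 11
a[mid]=2<7: swap a[2],a[2]; lo=3,mid=3 → 4 6 2 7 9 5 11
a[mid]=7=7: mid=4
a[mid]=9>7: swap a[4],a[5]; hi=4 → 4 6 2 7 5 9 11
a[mid]=5<7: swap a[3],a[4]; lo=4,mid=5 → 4 6 2 5 7 9 11
end: lo=4, hi=4; a = 4 6 2 5 7 9 11

4 6 2 5 7 9 11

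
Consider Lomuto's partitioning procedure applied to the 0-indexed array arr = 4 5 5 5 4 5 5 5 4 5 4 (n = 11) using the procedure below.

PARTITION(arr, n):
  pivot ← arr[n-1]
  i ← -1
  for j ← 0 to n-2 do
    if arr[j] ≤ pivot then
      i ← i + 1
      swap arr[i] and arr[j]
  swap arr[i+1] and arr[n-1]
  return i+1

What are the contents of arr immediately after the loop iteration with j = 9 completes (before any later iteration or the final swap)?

pivot = arr[10] = 4; i = -1
j=0: arr[0]=4 ≤ 4 → i=0, swap arr[0],arr[0] (no change) → 4 5 5 5 4 5 5 5 4 5 4
j=1: arr[1]=5 > 4 → no swap
j=2: arr[2]=5 > 4 → no swap
j=3: arr[3]=5 > 4 → no swap
j=4: arr[4]=4 ≤ 4 → i=1, swap arr[1],arr[4] → 4 4 5 5 5 5 5 5 4 5 4
j=5: arr[5]=5 > 4 → no swap
j=6: arr[6]=5 > 4 → no swap
j=7: arr[7]=5 > 4 → no swap
j=8: arr[8]=4 ≤ 4 → i=2, swap arr[2],arr[8] → 4 4 4 5 5 5 5 5 5 5 4
j=9: arr[9]=5 > 4 → no swap
(after j=9) arr = 4 4 4 5 5 5 5 5 5 5 4

4 4 4 5 5 5 5 5 5 5 4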